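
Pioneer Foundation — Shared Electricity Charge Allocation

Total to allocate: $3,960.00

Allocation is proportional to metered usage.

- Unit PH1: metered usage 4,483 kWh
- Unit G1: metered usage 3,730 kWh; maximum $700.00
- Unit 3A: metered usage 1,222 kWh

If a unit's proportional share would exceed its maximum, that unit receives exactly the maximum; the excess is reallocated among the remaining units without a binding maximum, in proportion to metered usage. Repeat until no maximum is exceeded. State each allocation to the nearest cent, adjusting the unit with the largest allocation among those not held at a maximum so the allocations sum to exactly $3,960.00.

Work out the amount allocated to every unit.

Metered usage total: 9,435.
Unconstrained shares: Unit PH1 1,881.5771; Unit G1 1,565.5326; Unit 3A 512.8903.
Held at cap: Unit G1 ($700.00); balance $3,260.00 reallocated over remaining metered usage 5,705.
Shares after redistribution: Unit PH1 2,561.7143 → $2,561.71; Unit 3A 698.2857 → $698.29.

Unit PH1: $2,561.71; Unit G1: $700.00; Unit 3A: $698.29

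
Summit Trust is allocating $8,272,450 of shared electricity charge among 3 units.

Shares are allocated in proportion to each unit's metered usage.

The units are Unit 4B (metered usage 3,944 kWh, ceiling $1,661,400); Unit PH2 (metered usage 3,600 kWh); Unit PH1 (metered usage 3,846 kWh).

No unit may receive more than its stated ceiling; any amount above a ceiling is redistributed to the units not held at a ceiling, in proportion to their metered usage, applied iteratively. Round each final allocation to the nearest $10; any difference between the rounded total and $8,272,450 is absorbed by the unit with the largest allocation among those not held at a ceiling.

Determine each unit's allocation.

Metered usage total: 11,390.
Unconstrained shares: Unit 4B 2,864,490.15; Unit PH2 2,614,646.18; Unit PH1 2,793,313.67.
Cap binds for Unit 4B ($1,661,400); balance $6,611,050 reallocated over remaining metered usage 7,446.
Shares after redistribution: Unit PH2 3,196,317.49 → $3,196,320; Unit PH1 3,414,732.51 → $3,414,730.

Unit 4B: $1,661,400 | Unit PH2: $3,196,320 | Unit PH1: $3,414,730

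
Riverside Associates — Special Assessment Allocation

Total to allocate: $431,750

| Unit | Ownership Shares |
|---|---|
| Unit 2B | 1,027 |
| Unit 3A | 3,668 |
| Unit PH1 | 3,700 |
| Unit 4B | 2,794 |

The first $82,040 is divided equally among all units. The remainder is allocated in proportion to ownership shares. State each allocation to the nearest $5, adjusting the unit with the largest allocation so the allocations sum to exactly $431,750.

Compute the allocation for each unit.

Equal tier: $82,040 ÷ 4 = $20,510 apiece.
Remainder $349,710 by ownership shares (total 11,189): Unit 2B 32,098.68 → $32,100; Unit 3A 114,642.62 → $114,645; Unit PH1 115,642.77 → $115,645; Unit 4B 87,325.92 → $87,325.
Rounding difference −$5 on remainder applied to Unit PH1.
Totals: Unit 2B $20,510 + $32,100 = $52,610; Unit 3A $20,510 + $114,645 = $135,155; Unit PH1 $20,510 + $115,640 = $136,150; Unit 4B $20,510 + $87,325 = $107,835.

Unit 2B: $52,610; Unit 3A: $135,155; Unit PH1: $136,150; Unit 4B: $107,835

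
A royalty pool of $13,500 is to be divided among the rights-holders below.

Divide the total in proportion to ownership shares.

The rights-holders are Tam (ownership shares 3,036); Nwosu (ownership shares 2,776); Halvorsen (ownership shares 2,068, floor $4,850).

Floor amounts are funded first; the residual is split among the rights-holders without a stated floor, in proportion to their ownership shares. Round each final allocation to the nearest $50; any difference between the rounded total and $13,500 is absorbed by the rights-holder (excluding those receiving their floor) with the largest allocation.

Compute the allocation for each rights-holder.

Tam: $4,500 · Nwosu: $4,150 · Halvorsen: $4,850

Minimums first: Halvorsen $4,850. Balance $8,650.
Balance split over remaining ownership shares 5,812: Tam 4,518.48 → $4,500; Nwosu 4,131.52 → $4,150.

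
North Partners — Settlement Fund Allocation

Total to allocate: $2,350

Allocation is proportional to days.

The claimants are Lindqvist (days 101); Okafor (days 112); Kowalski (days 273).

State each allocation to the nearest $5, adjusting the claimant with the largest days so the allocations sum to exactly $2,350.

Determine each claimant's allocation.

Combined days = 101 + 112 + 273 = 486.
Raw shares: Lindqvist 488.37; Okafor 541.56; Kowalski 1,320.06.
At nearest $5: Lindqvist $490; Okafor $540; Kowalski $1,320. Sum = $2,350.
No rounding difference to absorb.

Lindqvist: $490 | Okafor: $540 | Kowalski: $1,320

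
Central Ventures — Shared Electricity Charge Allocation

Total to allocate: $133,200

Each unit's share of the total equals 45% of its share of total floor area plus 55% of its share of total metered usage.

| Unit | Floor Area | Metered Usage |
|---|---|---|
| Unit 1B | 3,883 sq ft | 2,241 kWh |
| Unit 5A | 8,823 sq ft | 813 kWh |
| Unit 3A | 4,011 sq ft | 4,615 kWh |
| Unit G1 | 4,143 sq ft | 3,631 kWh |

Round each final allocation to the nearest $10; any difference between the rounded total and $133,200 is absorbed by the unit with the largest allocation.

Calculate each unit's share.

Floor area total 20,860; metered usage total 11,300.
Blended shares (45% floor area + 55% metered usage): Unit 1B 0.1928; Unit 5A 0.2299; Unit 3A 0.3112; Unit G1 0.2661.
Unrounded shares: Unit 1B 25,686.39; Unit 5A 30,623.21; Unit 3A 41,445.28; Unit G1 35,445.12.
Rounded to nearest $10: Unit 1B $25,690; Unit 5A $30,620; Unit 3A $41,450; Unit G1 $35,450. Sum = $133,210.
Difference $133,200 − $133,210 = −$10 applied to largest allocation (Unit 3A): Unit 3A becomes $41,440.

Unit 1B: $25,690 | Unit 5A: $30,620 | Unit 3A: $41,440 | Unit G1: $35,450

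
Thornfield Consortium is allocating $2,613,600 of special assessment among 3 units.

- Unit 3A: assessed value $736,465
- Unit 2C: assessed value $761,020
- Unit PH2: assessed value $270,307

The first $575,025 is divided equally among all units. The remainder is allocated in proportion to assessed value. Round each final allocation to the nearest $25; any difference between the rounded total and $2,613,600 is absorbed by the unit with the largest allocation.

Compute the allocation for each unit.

Equal tier: $575,025 ÷ 3 = $191,675 apiece.
Remainder $2,038,575 by assessed value (total 1,767,792): Unit 3A 849,273.63 → $849,275; Unit 2C 877,589.87 → $877,600; Unit PH2 311,711.50 → $311,700.
Totals: Unit 3A $191,675 + $849,275 = $1,040,950; Unit 2C $191,675 + $877,600 = $1,069,275; Unit PH2 $191,675 + $311,700 = $503,375.

Unit 3A: $1,040,950 · Unit 2C: $1,069,275 · Unit PH2: $503,375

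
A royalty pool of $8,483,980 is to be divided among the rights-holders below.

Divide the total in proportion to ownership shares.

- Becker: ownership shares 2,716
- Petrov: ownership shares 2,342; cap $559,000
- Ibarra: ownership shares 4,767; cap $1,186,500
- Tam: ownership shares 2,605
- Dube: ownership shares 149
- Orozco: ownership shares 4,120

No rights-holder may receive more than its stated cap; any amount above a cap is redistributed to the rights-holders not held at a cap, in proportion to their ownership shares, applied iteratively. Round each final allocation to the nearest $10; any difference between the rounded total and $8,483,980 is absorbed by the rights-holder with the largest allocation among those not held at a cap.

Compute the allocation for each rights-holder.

Becker: $1,908,420 · Petrov: $559,000 · Ibarra: $1,186,500 · Tam: $1,830,420 · Dube: $104,700 · Orozco: $2,894,940

Total ownership shares = 16,699.
Proportional shares (ignoring caps): Becker 1,379,872.43; Petrov 1,189,860.54; Ibarra 2,421,889.49; Tam 1,323,478.53; Dube 75,699.92; Orozco 2,093,179.09.
Capped: Petrov ($559,000), Ibarra ($1,186,500); balance $6,738,480 reallocated over remaining ownership shares 9,590.
Remaining shares: Becker 1,908,416.23 → $1,908,420; Tam 1,830,421.31 → $1,830,420; Dube 104,695.88 → $104,700; Orozco 2,894,946.57 → $2,894,950.
Rounding difference −$10 applied to Orozco → $2,894,940.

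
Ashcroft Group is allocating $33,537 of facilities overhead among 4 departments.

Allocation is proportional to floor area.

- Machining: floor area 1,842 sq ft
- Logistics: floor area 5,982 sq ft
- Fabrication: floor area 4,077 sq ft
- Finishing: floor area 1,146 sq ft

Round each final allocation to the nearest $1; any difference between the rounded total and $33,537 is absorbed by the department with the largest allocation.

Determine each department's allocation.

Machining: $4,735 · Logistics: $15,376 · Fabrication: $10,480 · Finishing: $2,946

Floor area total: 13,047.
Raw shares: Machining 1,842/13,047 × $33,537 = 4,734.82; Logistics 5,982/13,047 × $33,537 = 15,376.59; Fabrication 4,077/13,047 × $33,537 = 10,479.83; Finishing 1,146/13,047 × $33,537 = 2,945.77.
At nearest $1: Machining $4,735; Logistics $15,377; Fabrication $10,480; Finishing $2,946. Sum = $33,538.
Difference $33,537 − $33,538 = −$1 applied to largest allocation (Logistics): Logistics becomes $15,376.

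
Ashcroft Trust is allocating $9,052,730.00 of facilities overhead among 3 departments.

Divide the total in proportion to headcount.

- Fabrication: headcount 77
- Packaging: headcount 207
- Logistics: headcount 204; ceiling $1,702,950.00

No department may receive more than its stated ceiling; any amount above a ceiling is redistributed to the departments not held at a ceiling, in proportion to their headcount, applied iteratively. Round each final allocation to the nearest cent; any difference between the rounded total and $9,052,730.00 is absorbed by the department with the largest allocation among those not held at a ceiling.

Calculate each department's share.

Fabrication: $1,992,722.04; Packaging: $5,357,057.96; Logistics: $1,702,950.00

Sum of headcount: 488.
Pro-rata shares before constraints: Fabrication 1,428,402.0697; Packaging 3,839,989.9795; Logistics 3,784,337.9508.
Held at cap: Logistics ($1,702,950.00); balance $7,349,780.00 reallocated over remaining headcount 284.
Redistributed shares: Fabrication 1,992,722.0423 → $1,992,722.04; Packaging 5,357,057.9577 → $5,357,057.96.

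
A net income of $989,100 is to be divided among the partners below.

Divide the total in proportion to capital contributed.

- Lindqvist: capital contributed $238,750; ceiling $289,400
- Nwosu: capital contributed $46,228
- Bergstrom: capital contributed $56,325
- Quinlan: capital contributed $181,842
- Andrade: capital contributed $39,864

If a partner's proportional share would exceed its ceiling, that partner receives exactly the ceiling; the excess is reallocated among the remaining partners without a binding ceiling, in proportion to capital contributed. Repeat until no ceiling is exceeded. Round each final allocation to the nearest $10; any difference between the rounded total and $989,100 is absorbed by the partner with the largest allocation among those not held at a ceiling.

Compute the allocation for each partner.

Lindqvist: $289,400; Nwosu: $99,750; Bergstrom: $121,540; Quinlan: $392,390; Andrade: $86,020

Combined capital contributed = 563,009.
Proportional shares (ignoring caps): Lindqvist 419,438.45; Nwosu 81,213.83; Bergstrom 98,952.34; Quinlan 319,461.90; Andrade 70,033.49.
Cap binds for Lindqvist ($289,400); residual $699,700 reallocated over remaining capital contributed 324,259.
Remaining shares: Nwosu 99,752.76 → $99,750; Bergstrom 121,540.50 → $121,540; Quinlan 392,386.48 → $392,390; Andrade 86,020.25 → $86,020.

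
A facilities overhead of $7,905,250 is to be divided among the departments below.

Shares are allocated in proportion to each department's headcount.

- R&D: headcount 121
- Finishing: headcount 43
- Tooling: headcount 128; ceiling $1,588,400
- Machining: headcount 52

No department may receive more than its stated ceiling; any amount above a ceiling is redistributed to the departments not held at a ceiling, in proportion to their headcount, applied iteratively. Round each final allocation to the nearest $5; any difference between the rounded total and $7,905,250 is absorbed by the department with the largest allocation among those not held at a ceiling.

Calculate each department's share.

R&D: $3,538,605; Finishing: $1,257,520; Tooling: $1,588,400; Machining: $1,520,725

Total headcount = 344.
Proportional shares (ignoring caps): R&D 2,780,625.73; Finishing 988,156.25; Tooling 2,941,488.37; Machining 1,194,979.65.
Cap binds for Tooling ($1,588,400); residual $6,316,850 reallocated over remaining headcount 216.
Remaining shares: R&D 3,538,605.79 → $3,538,605; Finishing 1,257,521.06 → $1,257,520; Machining 1,520,723.15 → $1,520,725.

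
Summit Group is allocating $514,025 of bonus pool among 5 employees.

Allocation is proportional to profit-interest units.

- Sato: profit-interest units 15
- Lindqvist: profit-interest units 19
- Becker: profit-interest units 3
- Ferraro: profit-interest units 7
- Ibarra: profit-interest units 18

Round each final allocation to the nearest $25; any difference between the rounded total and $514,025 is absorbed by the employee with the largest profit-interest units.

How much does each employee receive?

Sato: $124,350 | Lindqvist: $157,550 | Becker: $24,875 | Ferraro: $58,025 | Ibarra: $149,225

Sum of profit-interest units: 15 + 19 + 3 + 7 + 18 = 62.
Unrounded shares: Sato 124,360.89; Lindqvist 157,523.79; Becker 24,872.18; Ferraro 58,035.08; Ibarra 149,233.06.
After rounding ($25): Sato $124,350; Lindqvist $157,525; Becker $24,875; Ferraro $58,025; Ibarra $149,225. Sum = $514,000.
Difference $514,025 − $514,000 = +$25 applied to largest profit-interest units (Lindqvist): Lindqvist becomes $157,550.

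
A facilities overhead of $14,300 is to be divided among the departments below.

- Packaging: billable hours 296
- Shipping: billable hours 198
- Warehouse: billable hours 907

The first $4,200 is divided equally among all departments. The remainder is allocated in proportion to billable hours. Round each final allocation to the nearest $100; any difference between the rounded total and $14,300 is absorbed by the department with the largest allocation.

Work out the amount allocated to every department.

Packaging: $3,500; Shipping: $2,800; Warehouse: $8,000

Equal tier: $4,200 ÷ 3 = $1,400 apiece.
Remainder $10,100 by billable hours (total 1,401): Packaging 2,133.90 → $2,100; Shipping 1,427.41 → $1,400; Warehouse 6,538.69 → $6,500.
Rounding difference +$100 on remainder applied to Warehouse.
Totals: Packaging $1,400 + $2,100 = $3,500; Shipping $1,400 + $1,400 = $2,800; Warehouse $1,400 + $6,600 = $8,000.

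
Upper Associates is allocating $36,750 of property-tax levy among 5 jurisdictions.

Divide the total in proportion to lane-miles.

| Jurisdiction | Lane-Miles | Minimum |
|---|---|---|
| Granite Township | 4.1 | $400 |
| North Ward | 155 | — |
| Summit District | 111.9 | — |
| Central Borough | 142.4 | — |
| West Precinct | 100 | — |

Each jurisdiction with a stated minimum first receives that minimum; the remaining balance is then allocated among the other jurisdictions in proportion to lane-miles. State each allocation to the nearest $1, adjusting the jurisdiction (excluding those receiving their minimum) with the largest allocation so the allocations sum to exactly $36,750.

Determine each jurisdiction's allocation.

Minimums first: Granite Township $400. Balance $36,350.
Balance split over remaining lane-miles 509.3: North Ward 11,062.73 → $11,063; Summit District 7,986.58 → $7,987; Central Borough 10,163.44 → $10,163; West Precinct 7,137.25 → $7,137.

Granite Township: $400 · North Ward: $11,063 · Summit District: $7,987 · Central Borough: $10,163 · West Precinct: $7,137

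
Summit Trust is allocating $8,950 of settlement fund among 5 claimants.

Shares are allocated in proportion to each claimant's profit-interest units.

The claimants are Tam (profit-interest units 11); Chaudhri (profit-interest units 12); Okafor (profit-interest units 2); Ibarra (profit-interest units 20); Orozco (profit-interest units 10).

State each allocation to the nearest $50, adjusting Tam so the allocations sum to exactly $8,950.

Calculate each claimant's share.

Combined profit-interest units = 55.
Raw shares: Tam 11/55 × $8,950 = 1,790.00; Chaudhri 12/55 × $8,950 = 1,952.73; Okafor 2/55 × $8,950 = 325.45; Ibarra 20/55 × $8,950 = 3,254.55; Orozco 10/55 × $8,950 = 1,627.27.
Rounded to nearest $50: Tam $1,800; Chaudhri $1,950; Okafor $350; Ibarra $3,250; Orozco $1,650. Sum = $9,000.
Difference $8,950 − $9,000 = −$50 applied to Tam: Tam becomes $1,750.

Tam: $1,750 · Chaudhri: $1,950 · Okafor: $350 · Ibarra: $3,250 · Orozco: $1,650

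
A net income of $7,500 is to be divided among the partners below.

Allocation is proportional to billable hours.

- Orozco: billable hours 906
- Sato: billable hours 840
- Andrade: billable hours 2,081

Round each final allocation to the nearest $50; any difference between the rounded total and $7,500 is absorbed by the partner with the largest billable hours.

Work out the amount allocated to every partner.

Orozco: $1,800 · Sato: $1,650 · Andrade: $4,050

Combined billable hours = 3,827.
Pro-rata amounts: Orozco 906/3,827 × $7,500 = 1,775.54; Sato 840/3,827 × $7,500 = 1,646.20; Andrade 2,081/3,827 × $7,500 = 4,078.26.
After rounding ($50): Orozco $1,800; Sato $1,650; Andrade $4,100. Sum = $7,550.
Difference $7,500 − $7,550 = −$50 applied to largest billable hours (Andrade): Andrade becomes $4,050.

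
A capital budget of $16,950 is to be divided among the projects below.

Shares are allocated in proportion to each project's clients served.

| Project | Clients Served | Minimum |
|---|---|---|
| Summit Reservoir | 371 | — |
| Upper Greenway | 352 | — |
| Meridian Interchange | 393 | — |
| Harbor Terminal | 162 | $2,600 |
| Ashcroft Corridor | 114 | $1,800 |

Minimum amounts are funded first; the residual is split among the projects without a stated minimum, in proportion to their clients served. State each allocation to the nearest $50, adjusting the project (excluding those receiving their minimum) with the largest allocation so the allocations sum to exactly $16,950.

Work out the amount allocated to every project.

Summit Reservoir: $4,150 · Upper Greenway: $3,950 · Meridian Interchange: $4,450 · Harbor Terminal: $2,600 · Ashcroft Corridor: $1,800

Minimums first: Harbor Terminal $2,600; Ashcroft Corridor $1,800. Remaining pool $12,550.
Remaining pool split over remaining clients served 1,116: Summit Reservoir 4,172.09 → $4,150; Upper Greenway 3,958.42 → $3,950; Meridian Interchange 4,419.49 → $4,400.
Rounding difference +$50 applied to Meridian Interchange → $4,450.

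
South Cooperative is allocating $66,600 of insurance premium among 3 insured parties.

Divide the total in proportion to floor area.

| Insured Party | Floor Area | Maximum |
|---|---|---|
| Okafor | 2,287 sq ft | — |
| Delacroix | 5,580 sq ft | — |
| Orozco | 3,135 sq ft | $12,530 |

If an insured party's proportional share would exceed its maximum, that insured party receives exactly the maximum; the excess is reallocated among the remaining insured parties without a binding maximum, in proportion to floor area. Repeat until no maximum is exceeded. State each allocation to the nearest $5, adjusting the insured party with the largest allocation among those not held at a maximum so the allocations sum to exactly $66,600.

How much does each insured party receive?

Okafor: $15,720 · Delacroix: $38,350 · Orozco: $12,530

Sum of floor area: 11,002.
Pro-rata shares before constraints: Okafor 13,844.23; Delacroix 33,778.22; Orozco 18,977.55.
Cap binds for Orozco ($12,530); balance $54,070 reallocated over remaining floor area 7,867.
Shares after redistribution: Okafor 15,718.58 → $15,720; Delacroix 38,351.42 → $38,350.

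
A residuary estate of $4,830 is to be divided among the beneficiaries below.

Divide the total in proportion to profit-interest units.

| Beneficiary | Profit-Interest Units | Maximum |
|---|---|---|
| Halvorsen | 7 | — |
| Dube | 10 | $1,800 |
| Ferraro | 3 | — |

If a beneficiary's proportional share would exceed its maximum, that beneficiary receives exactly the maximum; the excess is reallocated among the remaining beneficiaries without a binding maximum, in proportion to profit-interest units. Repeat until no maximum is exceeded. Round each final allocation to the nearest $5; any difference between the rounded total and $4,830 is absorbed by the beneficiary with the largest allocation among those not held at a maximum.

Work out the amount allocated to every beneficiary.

Total profit-interest units = 20.
Unconstrained shares: Halvorsen 1,690.50; Dube 2,415.00; Ferraro 724.50.
Cap binds for Dube ($1,800); residual $3,030 reallocated over remaining profit-interest units 10.
Redistributed shares: Halvorsen 2,121.00 → $2,120; Ferraro 909.00 → $910.

Halvorsen: $2,120 | Dube: $1,800 | Ferraro: $910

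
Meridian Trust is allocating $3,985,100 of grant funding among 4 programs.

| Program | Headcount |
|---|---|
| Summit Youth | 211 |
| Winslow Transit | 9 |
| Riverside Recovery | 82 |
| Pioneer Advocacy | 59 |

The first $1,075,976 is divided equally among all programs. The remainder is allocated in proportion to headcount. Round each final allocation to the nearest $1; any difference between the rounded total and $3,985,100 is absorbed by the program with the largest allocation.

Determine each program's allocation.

Summit Youth: $1,969,341; Winslow Transit: $341,521; Riverside Recovery: $929,792; Pioneer Advocacy: $744,446

First tranche $1,075,976 split equally: $268,994 each.
Remainder $2,909,124 by headcount (total 361): Summit Youth 1,700,346.71 → $1,700,347; Winslow Transit 72,526.64 → $72,527; Riverside Recovery 660,798.25 → $660,798; Pioneer Advocacy 475,452.40 → $475,452.
Totals: Summit Youth $268,994 + $1,700,347 = $1,969,341; Winslow Transit $268,994 + $72,527 = $341,521; Riverside Recovery $268,994 + $660,798 = $929,792; Pioneer Advocacy $268,994 + $475,452 = $744,446.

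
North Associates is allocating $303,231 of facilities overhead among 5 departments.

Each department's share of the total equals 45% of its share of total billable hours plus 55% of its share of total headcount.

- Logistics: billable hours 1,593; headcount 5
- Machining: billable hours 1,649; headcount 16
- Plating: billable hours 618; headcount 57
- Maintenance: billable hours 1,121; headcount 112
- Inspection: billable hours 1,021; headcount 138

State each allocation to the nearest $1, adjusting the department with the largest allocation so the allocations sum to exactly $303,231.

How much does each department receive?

Totals — billable hours 6,002, headcount 328.
Blended shares (45% billable hours + 55% headcount): Logistics 0.1278; Machining 0.1505; Plating 0.1419; Maintenance 0.2719; Inspection 0.3080.
Pro-rata amounts: Logistics 38,758.78; Machining 45,625.06; Plating 43,032.67; Maintenance 82,433.91; Inspection 93,380.57.
At nearest $1: Logistics $38,759; Machining $45,625; Plating $43,033; Maintenance $82,434; Inspection $93,381. Sum = $303,232.
Difference $303,231 − $303,232 = −$1 applied to largest allocation (Inspection): Inspection becomes $93,380.

Logistics: $38,759 · Machining: $45,625 · Plating: $43,033 · Maintenance: $82,434 · Inspection: $93,380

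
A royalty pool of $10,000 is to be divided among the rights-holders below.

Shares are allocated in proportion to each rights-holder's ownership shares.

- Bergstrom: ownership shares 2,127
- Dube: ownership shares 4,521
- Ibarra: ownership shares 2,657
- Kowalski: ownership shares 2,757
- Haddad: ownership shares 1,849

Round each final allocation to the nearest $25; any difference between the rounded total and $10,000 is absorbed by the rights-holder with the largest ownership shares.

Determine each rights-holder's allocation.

Bergstrom: $1,525 | Dube: $3,275 | Ibarra: $1,900 | Kowalski: $1,975 | Haddad: $1,325

Ownership shares total: 13,911.
Unrounded shares: Bergstrom 2,127/13,911 × $10,000 = 1,529.01; Dube 4,521/13,911 × $10,000 = 3,249.95; Ibarra 2,657/13,911 × $10,000 = 1,910.00; Kowalski 2,757/13,911 × $10,000 = 1,981.88; Haddad 1,849/13,911 × $10,000 = 1,329.16.
Rounded to nearest $25: Bergstrom $1,525; Dube $3,250; Ibarra $1,900; Kowalski $1,975; Haddad $1,325. Sum = $9,975.
Difference $10,000 − $9,975 = +$25 applied to largest ownership shares (Dube): Dube becomes $3,275.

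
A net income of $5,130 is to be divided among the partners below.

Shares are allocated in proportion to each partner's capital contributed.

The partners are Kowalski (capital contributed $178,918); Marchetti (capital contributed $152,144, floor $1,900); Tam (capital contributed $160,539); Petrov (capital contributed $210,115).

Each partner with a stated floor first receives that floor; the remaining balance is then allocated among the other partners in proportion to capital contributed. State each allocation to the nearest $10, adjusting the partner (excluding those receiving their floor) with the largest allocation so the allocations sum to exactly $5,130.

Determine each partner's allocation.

Minimums first: Marchetti $1,900. Residual $3,230.
Residual split over remaining capital contributed 549,572: Kowalski 1,051.55 → $1,050; Tam 943.54 → $940; Petrov 1,234.91 → $1,230.
Rounding difference +$10 applied to Petrov → $1,240.

Kowalski: $1,050; Marchetti: $1,900; Tam: $940; Petrov: $1,240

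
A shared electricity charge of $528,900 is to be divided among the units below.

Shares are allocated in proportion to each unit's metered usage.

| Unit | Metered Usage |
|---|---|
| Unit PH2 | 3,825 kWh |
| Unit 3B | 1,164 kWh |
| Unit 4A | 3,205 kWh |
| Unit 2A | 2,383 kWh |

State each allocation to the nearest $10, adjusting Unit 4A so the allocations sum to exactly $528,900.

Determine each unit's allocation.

Unit PH2: $191,270; Unit 3B: $58,210; Unit 4A: $160,260; Unit 2A: $119,160

Combined metered usage = 10,577.
Unrounded shares: Unit PH2 3,825/10,577 × $528,900 = 191,268.08; Unit 3B 1,164/10,577 × $528,900 = 58,205.50; Unit 4A 3,205/10,577 × $528,900 = 160,265.15; Unit 2A 2,383/10,577 × $528,900 = 119,161.27.
Rounded to nearest $10: Unit PH2 $191,270; Unit 3B $58,210; Unit 4A $160,270; Unit 2A $119,160. Sum = $528,910.
Difference $528,900 − $528,910 = −$10 applied to Unit 4A: Unit 4A becomes $160,260.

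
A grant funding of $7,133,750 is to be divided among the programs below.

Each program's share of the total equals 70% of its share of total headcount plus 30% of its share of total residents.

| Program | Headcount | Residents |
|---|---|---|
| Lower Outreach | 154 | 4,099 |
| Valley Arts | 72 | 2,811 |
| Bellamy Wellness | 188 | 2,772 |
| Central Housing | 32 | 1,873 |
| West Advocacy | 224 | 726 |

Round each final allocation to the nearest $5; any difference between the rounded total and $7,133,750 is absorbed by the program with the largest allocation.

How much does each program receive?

Totals — headcount 670, residents 12,281.
Blended shares (70% headcount + 30% residents): Lower Outreach 0.2610; Valley Arts 0.1439; Bellamy Wellness 0.2641; Central Housing 0.0792; West Advocacy 0.2518.
Pro-rata amounts: Lower Outreach 1,862,092.84; Valley Arts 1,026,481.90; Bellamy Wellness 1,884,253.55; Central Housing 564,896.26; West Advocacy 1,796,025.45.
After rounding ($5): Lower Outreach $1,862,095; Valley Arts $1,026,480; Bellamy Wellness $1,884,255; Central Housing $564,895; West Advocacy $1,796,025. Sum = $7,133,750.
Rounded total matches; no reconciliation needed.

Lower Outreach: $1,862,095; Valley Arts: $1,026,480; Bellamy Wellness: $1,884,255; Central Housing: $564,895; West Advocacy: $1,796,025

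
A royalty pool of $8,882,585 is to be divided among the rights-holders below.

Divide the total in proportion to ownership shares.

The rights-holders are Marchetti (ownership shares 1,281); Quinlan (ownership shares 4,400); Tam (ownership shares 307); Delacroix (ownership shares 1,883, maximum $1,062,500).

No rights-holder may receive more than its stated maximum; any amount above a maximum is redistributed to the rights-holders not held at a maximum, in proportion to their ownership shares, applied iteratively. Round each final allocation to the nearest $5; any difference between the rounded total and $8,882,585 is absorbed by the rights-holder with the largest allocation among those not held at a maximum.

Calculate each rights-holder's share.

Marchetti: $1,672,935; Quinlan: $5,746,220; Tam: $400,930; Delacroix: $1,062,500

Combined ownership shares = 7,871.
Pro-rata shares before constraints: Marchetti 1,445,634.78; Quinlan 4,965,490.28; Tam 346,455.80; Delacroix 2,125,004.14.
Held at cap: Delacroix ($1,062,500); remaining pool $7,820,085 reallocated over remaining ownership shares 5,988.
Shares after redistribution: Marchetti 1,672,934.02 → $1,672,935; Quinlan 5,746,221.44 → $5,746,220; Tam 400,929.54 → $400,930.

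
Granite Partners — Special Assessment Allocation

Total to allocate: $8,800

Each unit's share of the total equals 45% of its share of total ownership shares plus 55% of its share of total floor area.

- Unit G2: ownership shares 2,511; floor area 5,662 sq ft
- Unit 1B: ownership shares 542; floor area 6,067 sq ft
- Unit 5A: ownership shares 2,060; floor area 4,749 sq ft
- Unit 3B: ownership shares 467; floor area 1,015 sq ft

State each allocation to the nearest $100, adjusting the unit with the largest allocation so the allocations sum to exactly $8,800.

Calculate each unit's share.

Unit G2: $3,300; Unit 1B: $2,100; Unit 5A: $2,800; Unit 3B: $600

Totals — ownership shares 5,580, floor area 17,493.
Composite weights (45% ownership shares + 55% floor area): Unit G2 0.3805; Unit 1B 0.2345; Unit 5A 0.3154; Unit 3B 0.0696.
Pro-rata amounts: Unit G2 3,348.57; Unit 1B 2,063.28; Unit 5A 2,775.90; Unit 3B 612.25.
After rounding ($100): Unit G2 $3,300; Unit 1B $2,100; Unit 5A $2,800; Unit 3B $600. Sum = $8,800.
No rounding difference to absorb.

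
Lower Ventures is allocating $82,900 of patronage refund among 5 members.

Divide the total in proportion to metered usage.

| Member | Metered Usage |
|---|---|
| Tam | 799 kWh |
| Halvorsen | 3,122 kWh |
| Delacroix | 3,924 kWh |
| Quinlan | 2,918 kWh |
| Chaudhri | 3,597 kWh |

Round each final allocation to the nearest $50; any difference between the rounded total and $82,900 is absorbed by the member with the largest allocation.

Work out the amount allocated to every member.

Tam: $4,600 · Halvorsen: $18,000 · Delacroix: $22,700 · Quinlan: $16,850 · Chaudhri: $20,750

Metered usage total: 14,360.
Pro-rata amounts: Tam 799/14,360 × $82,900 = 4,612.61; Halvorsen 3,122/14,360 × $82,900 = 18,023.25; Delacroix 3,924/14,360 × $82,900 = 22,653.18; Quinlan 2,918/14,360 × $82,900 = 16,845.56; Chaudhri 3,597/14,360 × $82,900 = 20,765.41.
Rounded to nearest $50: Tam $4,600; Halvorsen $18,000; Delacroix $22,650; Quinlan $16,850; Chaudhri $20,750. Sum = $82,850.
Difference $82,900 − $82,850 = +$50 applied to largest allocation (Delacroix): Delacroix becomes $22,700.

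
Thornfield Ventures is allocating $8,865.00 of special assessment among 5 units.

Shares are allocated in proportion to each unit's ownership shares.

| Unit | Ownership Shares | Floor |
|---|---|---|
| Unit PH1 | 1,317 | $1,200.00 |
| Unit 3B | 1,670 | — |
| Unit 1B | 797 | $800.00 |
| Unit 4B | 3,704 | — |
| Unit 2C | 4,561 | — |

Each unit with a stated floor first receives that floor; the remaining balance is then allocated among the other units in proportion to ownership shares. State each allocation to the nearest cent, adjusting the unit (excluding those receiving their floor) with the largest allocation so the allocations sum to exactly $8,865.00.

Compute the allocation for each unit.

Unit PH1: $1,200.00; Unit 3B: $1,153.96; Unit 1B: $800.00; Unit 4B: $2,559.43; Unit 2C: $3,151.61

Guaranteed amounts: Unit PH1 $1,200.00; Unit 1B $800.00. Balance $6,865.00.
Balance split over remaining ownership shares 9,935: Unit 3B 1,153.9557 → $1,153.96; Unit 4B 2,559.4323 → $2,559.43; Unit 2C 3,151.6120 → $3,151.61.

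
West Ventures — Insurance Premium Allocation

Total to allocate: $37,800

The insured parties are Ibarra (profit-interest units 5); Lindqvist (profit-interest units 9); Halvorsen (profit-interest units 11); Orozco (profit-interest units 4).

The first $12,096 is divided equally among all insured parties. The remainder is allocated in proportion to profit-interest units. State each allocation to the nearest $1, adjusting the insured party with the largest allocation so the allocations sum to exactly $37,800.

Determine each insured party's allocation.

First tranche $12,096 split equally: $3,024 each.
Remainder $25,704 by profit-interest units (total 29): Ibarra 4,431.72 → $4,432; Lindqvist 7,977.10 → $7,977; Halvorsen 9,749.79 → $9,750; Orozco 3,545.38 → $3,545.
Totals: Ibarra $3,024 + $4,432 = $7,456; Lindqvist $3,024 + $7,977 = $11,001; Halvorsen $3,024 + $9,750 = $12,774; Orozco $3,024 + $3,545 = $6,569.

Ibarra: $7,456 · Lindqvist: $11,001 · Halvorsen: $12,774 · Orozco: $6,569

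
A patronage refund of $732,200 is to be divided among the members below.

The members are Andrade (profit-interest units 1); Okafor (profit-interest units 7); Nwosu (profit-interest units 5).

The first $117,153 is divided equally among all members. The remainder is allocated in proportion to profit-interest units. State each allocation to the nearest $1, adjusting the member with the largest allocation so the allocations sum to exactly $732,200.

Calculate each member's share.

First tranche $117,153 split equally: $39,051 each.
Remainder $615,047 by profit-interest units (total 13): Andrade 47,311.31 → $47,311; Okafor 331,179.15 → $331,179; Nwosu 236,556.54 → $236,557.
Totals: Andrade $39,051 + $47,311 = $86,362; Okafor $39,051 + $331,179 = $370,230; Nwosu $39,051 + $236,557 = $275,608.

Andrade: $86,362 · Okafor: $370,230 · Nwosu: $275,608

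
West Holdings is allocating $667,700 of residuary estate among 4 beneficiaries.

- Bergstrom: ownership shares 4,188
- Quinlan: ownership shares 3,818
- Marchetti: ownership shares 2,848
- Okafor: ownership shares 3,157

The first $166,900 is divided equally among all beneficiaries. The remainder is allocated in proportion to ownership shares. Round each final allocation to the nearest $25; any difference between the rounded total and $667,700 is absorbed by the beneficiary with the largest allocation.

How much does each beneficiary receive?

Bergstrom: $191,400 | Quinlan: $178,200 | Marchetti: $143,525 | Okafor: $154,575

Equal tier: $166,900 ÷ 4 = $41,725 apiece.
Remainder $500,800 by ownership shares (total 14,011): Bergstrom 149,693.13 → $149,700; Quinlan 136,468.09 → $136,475; Marchetti 101,797.05 → $101,800; Okafor 112,841.74 → $112,850.
Rounding difference −$25 on remainder applied to Bergstrom.
Totals: Bergstrom $41,725 + $149,675 = $191,400; Quinlan $41,725 + $136,475 = $178,200; Marchetti $41,725 + $101,800 = $143,525; Okafor $41,725 + $112,850 = $154,575.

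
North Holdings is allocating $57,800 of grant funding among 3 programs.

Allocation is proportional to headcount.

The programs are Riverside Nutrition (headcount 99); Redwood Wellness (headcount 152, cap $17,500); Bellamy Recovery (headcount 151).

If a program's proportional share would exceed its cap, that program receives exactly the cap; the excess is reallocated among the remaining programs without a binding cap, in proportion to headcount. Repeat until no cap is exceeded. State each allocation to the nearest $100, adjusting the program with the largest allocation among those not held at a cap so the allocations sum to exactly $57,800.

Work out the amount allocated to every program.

Total headcount = 402.
Pro-rata shares before constraints: Riverside Nutrition 14,234.33; Redwood Wellness 21,854.73; Bellamy Recovery 21,710.95.
Held at cap: Redwood Wellness ($17,500); residual $40,300 reallocated over remaining headcount 250.
Shares after redistribution: Riverside Nutrition 15,958.80 → $16,000; Bellamy Recovery 24,341.20 → $24,300.

Riverside Nutrition: $16,000 | Redwood Wellness: $17,500 | Bellamy Recovery: $24,300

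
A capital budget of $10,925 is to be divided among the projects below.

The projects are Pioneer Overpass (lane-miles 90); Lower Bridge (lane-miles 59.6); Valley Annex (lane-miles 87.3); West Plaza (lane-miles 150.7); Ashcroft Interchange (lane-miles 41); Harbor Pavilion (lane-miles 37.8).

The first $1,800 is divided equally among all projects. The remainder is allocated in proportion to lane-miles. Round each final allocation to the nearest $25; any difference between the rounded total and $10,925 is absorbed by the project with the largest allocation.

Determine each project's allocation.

Equal tier: $1,800 ÷ 6 = $300 apiece.
Remainder $9,125 by lane-miles (total 466.4): Pioneer Overpass 1,760.83 → $1,750; Lower Bridge 1,166.06 → $1,175; Valley Annex 1,708.00 → $1,700; West Plaza 2,948.41 → $2,950; Ashcroft Interchange 802.15 → $800; Harbor Pavilion 739.55 → $750.
Totals: Pioneer Overpass $300 + $1,750 = $2,050; Lower Bridge $300 + $1,175 = $1,475; Valley Annex $300 + $1,700 = $2,000; West Plaza $300 + $2,950 = $3,250; Ashcroft Interchange $300 + $800 = $1,100; Harbor Pavilion $300 + $750 = $1,050.

Pioneer Overpass: $2,050 | Lower Bridge: $1,475 | Valley Annex: $2,000 | West Plaza: $3,250 | Ashcroft Interchange: $1,100 | Harbor Pavilion: $1,050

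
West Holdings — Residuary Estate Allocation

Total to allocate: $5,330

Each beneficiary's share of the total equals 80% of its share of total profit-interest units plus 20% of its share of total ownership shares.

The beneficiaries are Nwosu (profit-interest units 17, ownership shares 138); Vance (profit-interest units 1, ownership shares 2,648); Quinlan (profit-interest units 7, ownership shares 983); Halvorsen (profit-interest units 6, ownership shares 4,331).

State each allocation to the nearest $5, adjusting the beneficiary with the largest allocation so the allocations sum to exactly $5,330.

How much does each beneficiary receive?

Nwosu: $2,360 · Vance: $485 · Quinlan: $1,090 · Halvorsen: $1,395

Totals — profit-interest units 31, ownership shares 8,100.
Composite weights (80% profit-interest units + 20% ownership shares): Nwosu 0.4421; Vance 0.0912; Quinlan 0.2049; Halvorsen 0.2618.
Pro-rata amounts: Nwosu 2,356.48; Vance 486.04; Quinlan 1,092.21; Halvorsen 1,395.27.
After rounding ($5): Nwosu $2,355; Vance $485; Quinlan $1,090; Halvorsen $1,395. Sum = $5,325.
Difference $5,330 − $5,325 = +$5 applied to largest allocation (Nwosu): Nwosu becomes $2,360.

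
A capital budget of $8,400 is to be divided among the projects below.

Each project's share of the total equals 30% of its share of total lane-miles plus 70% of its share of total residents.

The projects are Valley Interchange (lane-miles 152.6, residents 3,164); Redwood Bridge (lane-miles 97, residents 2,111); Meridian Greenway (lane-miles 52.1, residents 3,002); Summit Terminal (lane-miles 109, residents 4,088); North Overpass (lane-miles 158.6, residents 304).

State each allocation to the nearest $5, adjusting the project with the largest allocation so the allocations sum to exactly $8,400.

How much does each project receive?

Valley Interchange: $2,145 | Redwood Bridge: $1,410 | Meridian Greenway: $1,625 | Summit Terminal: $2,375 | North Overpass: $845

Lane-miles total 569.3; residents total 12,669.
Blended shares (30% lane-miles + 70% residents): Valley Interchange 0.2552; Redwood Bridge 0.1678; Meridian Greenway 0.1933; Summit Terminal 0.2833; North Overpass 0.1004.
Proportional shares: Valley Interchange 2,143.97; Redwood Bridge 1,409.14; Meridian Greenway 1,623.92; Summit Terminal 2,379.83; North Overpass 843.14.
At nearest $5: Valley Interchange $2,145; Redwood Bridge $1,410; Meridian Greenway $1,625; Summit Terminal $2,380; North Overpass $845. Sum = $8,405.
Difference $8,400 − $8,405 = −$5 applied to largest allocation (Summit Terminal): Summit Terminal becomes $2,375.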